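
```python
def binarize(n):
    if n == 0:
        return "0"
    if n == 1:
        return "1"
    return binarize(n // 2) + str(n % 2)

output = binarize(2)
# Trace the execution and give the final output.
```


binarize(2)
= binarize(1) + "0"
= "1" + "0"
= "10"


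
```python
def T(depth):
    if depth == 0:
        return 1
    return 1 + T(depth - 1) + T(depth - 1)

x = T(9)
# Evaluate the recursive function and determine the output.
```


T(9)
= 1 + T(8) + T(8)
= 1 + 2 * T(8)
T(k) = 2^(k+1) - 1
T(0) = 1
T(1) = 3
T(2) = 7
T(3) = 15
T(4) = 31
T(9) = 2^10 - 1 = 1023


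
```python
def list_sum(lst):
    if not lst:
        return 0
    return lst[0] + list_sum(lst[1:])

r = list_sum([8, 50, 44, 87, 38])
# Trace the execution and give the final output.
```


list_sum([8, 50, 44, 87, 38])
= 8 + list_sum([50, 44, 87, 38])
= 8 + 50 + list_sum([44, 87, 38])
= 8 + 50 + 44 + list_sum([87, 38])
= 8 + 50 + 44 + 87 + list_sum([38])
= 8 + 50 + 44 + 87 + 38 + list_sum([])
= 8 + 50 + 44 + 87 + 38 + 0
= 227


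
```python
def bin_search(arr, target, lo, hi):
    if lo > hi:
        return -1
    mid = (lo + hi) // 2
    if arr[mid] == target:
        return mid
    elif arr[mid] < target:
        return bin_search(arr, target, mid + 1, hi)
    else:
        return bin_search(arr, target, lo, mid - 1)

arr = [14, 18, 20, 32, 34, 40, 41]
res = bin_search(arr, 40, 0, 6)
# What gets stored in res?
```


bin_search(arr, 40, 0, 6)
lo=0, hi=6, mid=3, arr[mid]=32
32 < 40, search right half
lo=4, hi=6, mid=5, arr[mid]=40
arr[5] == 40, found at index 5
= 5


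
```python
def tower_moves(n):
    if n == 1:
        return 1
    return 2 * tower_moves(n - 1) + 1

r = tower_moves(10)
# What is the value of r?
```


tower_moves(10)
= 2 * tower_moves(9) + 1
= 2 * (2 * tower_moves(8) + 1) + 1
= 2 * (2 * (2 * tower_moves(7) + 1) + 1) + 1
= 2 * (2 * (2 * (2 * tower_moves(6) + 1) + 1) + 1) + 1
= 2 * (2 * (2 * (2 * (2 * tower_moves(5) + 1) + 1) + 1) + 1) + 1
= 2 * (2 * (2 * (2 * (2 * (2 * tower_moves(4) + 1) + 1) + 1) + 1) + 1) + 1
= 2 * (2 * (2 * (2 * (2 * (2 * (2 * tower_moves(3) + 1) + 1) + 1) + 1) + 1) + 1) + 1
= 2 * (2 * (2 * (2 * (2 * (2 * (2 * (2 * tower_moves(2) + 1) + 1) + 1) + 1) + 1) + 1) + 1) + 1
= 2 * (2 * (2 * (2 * (2 * (2 * (2 * (2 * (2 * tower_moves(1) + 1) + 1) + 1) + 1) + 1) + 1) + 1) + 1) + 1
Now compute bottom-up:
tower_moves(1) = 1
tower_moves(2) = 2 * 1 + 1 = 3
tower_moves(3) = 2 * 3 + 1 = 7
tower_moves(4) = 2 * 7 + 1 = 15
tower_moves(5) = 2 * 15 + 1 = 31
tower_moves(6) = 2 * 31 + 1 = 63
tower_moves(7) = 2 * 63 + 1 = 127
tower_moves(8) = 2 * 127 + 1 = 255
tower_moves(9) = 2 * 255 + 1 = 511
tower_moves(10) = 2 * 511 + 1 = 1023
= 1023


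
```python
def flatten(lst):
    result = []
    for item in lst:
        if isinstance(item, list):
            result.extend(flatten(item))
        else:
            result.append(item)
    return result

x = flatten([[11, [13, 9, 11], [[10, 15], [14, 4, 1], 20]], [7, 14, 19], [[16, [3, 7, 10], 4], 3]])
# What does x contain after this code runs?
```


flatten([[11, [13, 9, 11], [[10, 15], [14, 4, 1], 20]], [7, 14, 19], [[16, [3, 7, 10], 4], 3]])
Processing each element:
  [11, [13, 9, 11], [[10, 15], [14, 4, 1], 20]] is a list -> flatten recursively -> [11, 13, 9, 11, 10, 15, 14, 4, 1, 20]
  [7, 14, 19] is a list -> flatten recursively -> [7, 14, 19]
  [[16, [3, 7, 10], 4], 3] is a list -> flatten recursively -> [16, 3, 7, 10, 4, 3]
= [11, 13, 9, 11, 10, 15, 14, 4, 1, 20, 7, 14, 19, 16, 3, 7, 10, 4, 3]


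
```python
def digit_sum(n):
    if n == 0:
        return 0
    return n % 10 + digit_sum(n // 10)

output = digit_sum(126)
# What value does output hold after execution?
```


digit_sum(126)
= 6 + digit_sum(12)
= 6 + 2 + digit_sum(1)
= 6 + 2 + 1 + digit_sum(0)
= 6 + 2 + 1 + 0
= 9


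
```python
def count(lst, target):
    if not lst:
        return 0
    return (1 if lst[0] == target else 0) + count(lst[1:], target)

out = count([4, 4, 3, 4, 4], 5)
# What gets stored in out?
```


count([4, 4, 3, 4, 4], 5)
lst[0]=4 != 5: 0 + count([4, 3, 4, 4], 5)
lst[0]=4 != 5: 0 + count([3, 4, 4], 5)
lst[0]=3 != 5: 0 + count([4, 4], 5)
lst[0]=4 != 5: 0 + count([4], 5)
lst[0]=4 != 5: 0 + count([], 5)
= 0


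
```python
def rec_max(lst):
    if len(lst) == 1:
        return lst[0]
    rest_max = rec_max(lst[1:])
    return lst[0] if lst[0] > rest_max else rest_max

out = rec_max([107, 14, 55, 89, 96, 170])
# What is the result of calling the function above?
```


rec_max([107, 14, 55, 89, 96, 170])
= compare 107 with rec_max([14, 55, 89, 96, 170])
= compare 14 with rec_max([55, 89, 96, 170])
= compare 55 with rec_max([89, 96, 170])
= compare 89 with rec_max([96, 170])
= compare 96 with rec_max([170])
Base: rec_max([170]) = 170
compare 96 with 170: max = 170
compare 89 with 170: max = 170
compare 55 with 170: max = 170
compare 14 with 170: max = 170
compare 107 with 170: max = 170
= 170


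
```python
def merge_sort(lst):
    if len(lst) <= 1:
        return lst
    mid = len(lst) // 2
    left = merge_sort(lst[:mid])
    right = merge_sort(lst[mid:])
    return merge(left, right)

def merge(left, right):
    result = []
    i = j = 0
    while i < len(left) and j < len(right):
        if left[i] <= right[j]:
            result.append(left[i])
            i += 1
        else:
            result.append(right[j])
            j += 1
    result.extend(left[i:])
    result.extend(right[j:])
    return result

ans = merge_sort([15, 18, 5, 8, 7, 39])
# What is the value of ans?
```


merge_sort([15, 18, 5, 8, 7, 39])
Split into [15, 18, 5] and [8, 7, 39]
Left sorted: [5, 15, 18]
Right sorted: [7, 8, 39]
Merge [5, 15, 18] and [7, 8, 39]
= [5, 7, 8, 15, 18, 39]


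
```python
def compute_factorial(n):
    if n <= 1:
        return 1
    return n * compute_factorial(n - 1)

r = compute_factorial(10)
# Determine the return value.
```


compute_factorial(10)
= 10 * compute_factorial(9)
= 10 * 9 * compute_factorial(8)
= 10 * 9 * 8 * compute_factorial(7)
= 10 * 9 * 8 * 7 * compute_factorial(6)
= 10 * 9 * 8 * 7 * 6 * compute_factorial(5)
= 10 * 9 * 8 * 7 * 6 * 5 * compute_factorial(4)
= 10 * 9 * 8 * 7 * 6 * 5 * 4 * compute_factorial(3)
= 10 * 9 * 8 * 7 * 6 * 5 * 4 * 3 * compute_factorial(2)
= 10 * 9 * 8 * 7 * 6 * 5 * 4 * 3 * 2 * compute_factorial(1)
= 10 * 9 * 8 * 7 * 6 * 5 * 4 * 3 * 2 * 1
= 3628800


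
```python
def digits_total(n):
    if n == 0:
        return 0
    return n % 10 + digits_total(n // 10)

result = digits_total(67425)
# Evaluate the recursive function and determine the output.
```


digits_total(67425)
= 5 + digits_total(6742)
= 5 + 2 + digits_total(674)
= 5 + 2 + 4 + digits_total(67)
= 5 + 2 + 4 + 7 + digits_total(6)
= 5 + 2 + 4 + 7 + 6 + digits_total(0)
= 5 + 2 + 4 + 7 + 6 + 0
= 24


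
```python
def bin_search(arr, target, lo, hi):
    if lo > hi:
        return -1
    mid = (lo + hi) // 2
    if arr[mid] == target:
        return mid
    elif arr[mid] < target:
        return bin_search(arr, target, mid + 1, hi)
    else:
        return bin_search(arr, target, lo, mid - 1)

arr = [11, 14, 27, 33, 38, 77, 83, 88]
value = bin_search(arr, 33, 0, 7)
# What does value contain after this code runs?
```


bin_search(arr, 33, 0, 7)
lo=0, hi=7, mid=3, arr[mid]=33
arr[3] == 33, found at index 3
= 3


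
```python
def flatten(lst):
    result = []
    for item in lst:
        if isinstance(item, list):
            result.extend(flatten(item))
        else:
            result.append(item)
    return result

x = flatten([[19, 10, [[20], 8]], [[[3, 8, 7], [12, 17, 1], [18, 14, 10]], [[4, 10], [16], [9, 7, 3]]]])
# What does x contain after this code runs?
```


flatten([[19, 10, [[20], 8]], [[[3, 8, 7], [12, 17, 1], [18, 14, 10]], [[4, 10], [16], [9, 7, 3]]]])
Processing each element:
  [19, 10, [[20], 8]] is a list -> flatten recursively -> [19, 10, 20, 8]
  [[[3, 8, 7], [12, 17, 1], [18, 14, 10]], [[4, 10], [16], [9, 7, 3]]] is a list -> flatten recursively -> [3, 8, 7, 12, 17, 1, 18, 14, 10, 4, 10, 16, 9, 7, 3]
= [19, 10, 20, 8, 3, 8, 7, 12, 17, 1, 18, 14, 10, 4, 10, 16, 9, 7, 3]


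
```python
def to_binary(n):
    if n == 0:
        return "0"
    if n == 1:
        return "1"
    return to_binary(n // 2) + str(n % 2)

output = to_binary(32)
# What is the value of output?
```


to_binary(32)
= to_binary(16) + "0"
= to_binary(8) + "0" + "0"
= to_binary(4) + "0" + "0" + "0"
= to_binary(2) + "0" + "0" + "0" + "0"
= to_binary(1) + "0" + "0" + "0" + "0" + "0"
= "1" + "0" + "0" + "0" + "0" + "0"
= "100000"


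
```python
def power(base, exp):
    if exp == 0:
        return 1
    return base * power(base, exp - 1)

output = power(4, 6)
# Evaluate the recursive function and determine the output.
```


power(4, 6)
= 4 * power(4, 5)
= 4 * 4 * power(4, 4)
= 4 * 4 * 4 * power(4, 3)
= 4 * 4 * 4 * 4 * power(4, 2)
= 4 * 4 * 4 * 4 * 4 * power(4, 1)
= 4 * 4 * 4 * 4 * 4 * 4 * power(4, 0)
= 4 * 4 * 4 * 4 * 4 * 4 * 1
= 4096


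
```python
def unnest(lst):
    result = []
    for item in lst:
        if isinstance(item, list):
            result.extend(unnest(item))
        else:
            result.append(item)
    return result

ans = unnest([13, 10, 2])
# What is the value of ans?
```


unnest([13, 10, 2])
Processing each element:
  13 is not a list -> append 13
  10 is not a list -> append 10
  2 is not a list -> append 2
= [13, 10, 2]


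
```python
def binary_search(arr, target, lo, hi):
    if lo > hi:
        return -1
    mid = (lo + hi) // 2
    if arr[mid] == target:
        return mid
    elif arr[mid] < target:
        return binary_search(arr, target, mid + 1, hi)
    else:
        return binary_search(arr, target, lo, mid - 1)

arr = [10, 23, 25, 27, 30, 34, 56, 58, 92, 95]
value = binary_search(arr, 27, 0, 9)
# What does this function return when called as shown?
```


binary_search(arr, 27, 0, 9)
lo=0, hi=9, mid=4, arr[mid]=30
30 > 27, search left half
lo=0, hi=3, mid=1, arr[mid]=23
23 < 27, search right half
lo=2, hi=3, mid=2, arr[mid]=25
25 < 27, search right half
lo=3, hi=3, mid=3, arr[mid]=27
arr[3] == 27, found at index 3
= 3


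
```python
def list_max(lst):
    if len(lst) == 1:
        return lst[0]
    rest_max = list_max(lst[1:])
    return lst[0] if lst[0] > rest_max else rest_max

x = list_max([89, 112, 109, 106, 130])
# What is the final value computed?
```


list_max([89, 112, 109, 106, 130])
= compare 89 with list_max([112, 109, 106, 130])
= compare 112 with list_max([109, 106, 130])
= compare 109 with list_max([106, 130])
= compare 106 with list_max([130])
Base: list_max([130]) = 130
compare 106 with 130: max = 130
compare 109 with 130: max = 130
compare 112 with 130: max = 130
compare 89 with 130: max = 130
= 130


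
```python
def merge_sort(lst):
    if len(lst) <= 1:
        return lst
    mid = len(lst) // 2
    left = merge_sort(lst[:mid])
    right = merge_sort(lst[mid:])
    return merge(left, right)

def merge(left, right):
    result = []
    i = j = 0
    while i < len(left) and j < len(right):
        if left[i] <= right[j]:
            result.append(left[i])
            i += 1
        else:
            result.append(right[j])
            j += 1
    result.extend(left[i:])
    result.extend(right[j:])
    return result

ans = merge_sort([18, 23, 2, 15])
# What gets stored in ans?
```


merge_sort([18, 23, 2, 15])
Split into [18, 23] and [2, 15]
Left sorted: [18, 23]
Right sorted: [2, 15]
Merge [18, 23] and [2, 15]
= [2, 15, 18, 23]


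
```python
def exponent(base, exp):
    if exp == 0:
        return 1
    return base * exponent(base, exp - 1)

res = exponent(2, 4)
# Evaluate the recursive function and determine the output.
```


exponent(2, 4)
= 2 * exponent(2, 3)
= 2 * 2 * exponent(2, 2)
= 2 * 2 * 2 * exponent(2, 1)
= 2 * 2 * 2 * 2 * exponent(2, 0)
= 2 * 2 * 2 * 2 * 1
= 16


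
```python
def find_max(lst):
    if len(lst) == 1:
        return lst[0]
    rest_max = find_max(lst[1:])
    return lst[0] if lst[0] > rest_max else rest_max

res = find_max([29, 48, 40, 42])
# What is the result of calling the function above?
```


find_max([29, 48, 40, 42])
= compare 29 with find_max([48, 40, 42])
= compare 48 with find_max([40, 42])
= compare 40 with find_max([42])
Base: find_max([42]) = 42
compare 40 with 42: max = 42
compare 48 with 42: max = 48
compare 29 with 48: max = 48
= 48


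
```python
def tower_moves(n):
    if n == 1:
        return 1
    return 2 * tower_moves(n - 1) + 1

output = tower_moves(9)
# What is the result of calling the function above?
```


tower_moves(9)
= 2 * tower_moves(8) + 1
= 2 * (2 * tower_moves(7) + 1) + 1
= 2 * (2 * (2 * tower_moves(6) + 1) + 1) + 1
= 2 * (2 * (2 * (2 * tower_moves(5) + 1) + 1) + 1) + 1
= 2 * (2 * (2 * (2 * (2 * tower_moves(4) + 1) + 1) + 1) + 1) + 1
= 2 * (2 * (2 * (2 * (2 * (2 * tower_moves(3) + 1) + 1) + 1) + 1) + 1) + 1
= 2 * (2 * (2 * (2 * (2 * (2 * (2 * tower_moves(2) + 1) + 1) + 1) + 1) + 1) + 1) + 1
= 2 * (2 * (2 * (2 * (2 * (2 * (2 * (2 * tower_moves(1) + 1) + 1) + 1) + 1) + 1) + 1) + 1) + 1
Now compute bottom-up:
tower_moves(1) = 1
tower_moves(2) = 2 * 1 + 1 = 3
tower_moves(3) = 2 * 3 + 1 = 7
tower_moves(4) = 2 * 7 + 1 = 15
tower_moves(5) = 2 * 15 + 1 = 31
tower_moves(6) = 2 * 31 + 1 = 63
tower_moves(7) = 2 * 63 + 1 = 127
tower_moves(8) = 2 * 127 + 1 = 255
tower_moves(9) = 2 * 255 + 1 = 511
= 511


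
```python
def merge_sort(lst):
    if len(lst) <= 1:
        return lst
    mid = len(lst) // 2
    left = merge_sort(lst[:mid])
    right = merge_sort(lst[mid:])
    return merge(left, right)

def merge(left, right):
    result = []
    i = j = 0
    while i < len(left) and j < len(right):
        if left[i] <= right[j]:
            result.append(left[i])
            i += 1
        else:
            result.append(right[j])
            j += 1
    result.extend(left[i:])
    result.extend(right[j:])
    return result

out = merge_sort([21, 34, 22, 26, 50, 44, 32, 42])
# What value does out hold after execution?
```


merge_sort([21, 34, 22, 26, 50, 44, 32, 42])
Split into [21, 34, 22, 26] and [50, 44, 32, 42]
Left sorted: [21, 22, 26, 34]
Right sorted: [32, 42, 44, 50]
Merge [21, 22, 26, 34] and [32, 42, 44, 50]
= [21, 22, 26, 32, 34, 42, 44, 50]


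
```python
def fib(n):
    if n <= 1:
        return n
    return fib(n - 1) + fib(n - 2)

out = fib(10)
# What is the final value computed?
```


fib(10)
= fib(9) + fib(8)
= (fib(8) + fib(7)) + fib(8)
Computing bottom-up: fib(0)=0, fib(1)=1, fib(2)=1, fib(3)=2, fib(4)=3, fib(5)=5, fib(6)=8, fib(7)=13, fib(8)=21, fib(9)=34, fib(10)=55
= 55


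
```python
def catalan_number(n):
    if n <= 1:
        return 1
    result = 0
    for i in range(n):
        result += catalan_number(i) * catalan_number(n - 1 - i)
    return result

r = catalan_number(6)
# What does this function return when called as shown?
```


catalan_number(6)
= sum of catalan_number(i) * catalan_number(6-1-i) for i in 0..5
First compute sub-values bottom-up:
  catalan_number(0) = 1, catalan_number(1) = 1
  catalan_number(2) = 1*1 + 1*1 = 2
  catalan_number(3) = 1*2 + 1*1 + 2*1 = 5
  catalan_number(4) = 1*5 + 1*2 + 2*1 + 5*1 = 14
  catalan_number(5) = 1*14 + 1*5 + 2*2 + 5*1 + 14*1 = 42
Now catalan_number(6):
  catalan_number(0)*catalan_number(5) = 1*42 = 42
  catalan_number(1)*catalan_number(4) = 1*14 = 14
  catalan_number(2)*catalan_number(3) = 2*5 = 10
  catalan_number(3)*catalan_number(2) = 5*2 = 10
  catalan_number(4)*catalan_number(1) = 14*1 = 14
  catalan_number(5)*catalan_number(0) = 42*1 = 42
= 42 + 14 + 10 + 10 + 14 + 42
= 132


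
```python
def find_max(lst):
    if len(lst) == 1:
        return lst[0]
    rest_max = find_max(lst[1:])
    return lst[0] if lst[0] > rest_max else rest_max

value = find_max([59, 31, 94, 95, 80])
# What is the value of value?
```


find_max([59, 31, 94, 95, 80])
= compare 59 with find_max([31, 94, 95, 80])
= compare 31 with find_max([94, 95, 80])
= compare 94 with find_max([95, 80])
= compare 95 with find_max([80])
Base: find_max([80]) = 80
compare 95 with 80: max = 95
compare 94 with 95: max = 95
compare 31 with 95: max = 95
compare 59 with 95: max = 95
= 95


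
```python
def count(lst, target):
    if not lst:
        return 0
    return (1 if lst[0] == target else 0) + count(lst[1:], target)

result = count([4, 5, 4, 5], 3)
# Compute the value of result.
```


count([4, 5, 4, 5], 3)
lst[0]=4 != 3: 0 + count([5, 4, 5], 3)
lst[0]=5 != 3: 0 + count([4, 5], 3)
lst[0]=4 != 3: 0 + count([5], 3)
lst[0]=5 != 3: 0 + count([], 3)
= 0


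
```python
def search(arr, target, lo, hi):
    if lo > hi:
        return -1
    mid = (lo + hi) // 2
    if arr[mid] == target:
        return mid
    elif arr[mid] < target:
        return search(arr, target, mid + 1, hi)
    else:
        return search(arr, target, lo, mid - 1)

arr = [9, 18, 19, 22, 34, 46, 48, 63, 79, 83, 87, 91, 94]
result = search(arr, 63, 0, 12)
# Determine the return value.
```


search(arr, 63, 0, 12)
lo=0, hi=12, mid=6, arr[mid]=48
48 < 63, search right half
lo=7, hi=12, mid=9, arr[mid]=83
83 > 63, search left half
lo=7, hi=8, mid=7, arr[mid]=63
arr[7] == 63, found at index 7
= 7


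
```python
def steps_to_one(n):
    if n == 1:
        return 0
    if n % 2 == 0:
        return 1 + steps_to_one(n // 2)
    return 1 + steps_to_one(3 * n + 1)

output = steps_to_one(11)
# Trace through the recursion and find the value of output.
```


steps_to_one(11)
11 is odd -> 3*11+1 = 34 -> steps_to_one(34)
34 is even -> steps_to_one(17)
17 is odd -> 3*17+1 = 52 -> steps_to_one(52)
52 is even -> steps_to_one(26)
26 is even -> steps_to_one(13)
13 is odd -> 3*13+1 = 40 -> steps_to_one(40)
40 is even -> steps_to_one(20)
20 is even -> steps_to_one(10)
10 is even -> steps_to_one(5)
5 is odd -> 3*5+1 = 16 -> steps_to_one(16)
16 is even -> steps_to_one(8)
8 is even -> steps_to_one(4)
4 is even -> steps_to_one(2)
2 is even -> steps_to_one(1)
Reached 1 after 14 steps
= 14


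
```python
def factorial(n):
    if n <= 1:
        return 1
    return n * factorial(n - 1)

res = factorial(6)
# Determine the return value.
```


factorial(6)
= 6 * factorial(5)
= 6 * 5 * factorial(4)
= 6 * 5 * 4 * factorial(3)
= 6 * 5 * 4 * 3 * factorial(2)
= 6 * 5 * 4 * 3 * 2 * factorial(1)
= 6 * 5 * 4 * 3 * 2 * 1
= 720


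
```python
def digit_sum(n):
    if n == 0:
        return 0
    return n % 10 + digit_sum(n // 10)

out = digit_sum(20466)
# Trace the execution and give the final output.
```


digit_sum(20466)
= 6 + digit_sum(2046)
= 6 + 6 + digit_sum(204)
= 6 + 6 + 4 + digit_sum(20)
= 6 + 6 + 4 + 0 + digit_sum(2)
= 6 + 6 + 4 + 0 + 2 + digit_sum(0)
= 6 + 6 + 4 + 0 + 2 + 0
= 18


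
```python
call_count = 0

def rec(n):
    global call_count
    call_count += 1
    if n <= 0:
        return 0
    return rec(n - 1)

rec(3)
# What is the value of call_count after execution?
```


rec(3) calls rec(2) calls ... calls rec(0)
Total calls: 3 + 1 (for base case) = 4


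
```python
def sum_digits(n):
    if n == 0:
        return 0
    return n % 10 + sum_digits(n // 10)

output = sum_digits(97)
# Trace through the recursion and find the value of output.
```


sum_digits(97)
= 7 + sum_digits(9)
= 7 + 9 + sum_digits(0)
= 7 + 9 + 0
= 16


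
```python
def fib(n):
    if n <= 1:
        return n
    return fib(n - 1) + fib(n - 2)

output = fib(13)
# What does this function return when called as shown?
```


fib(13)
= fib(12) + fib(11)
= (fib(11) + fib(10)) + fib(11)
Computing bottom-up: fib(0)=0, fib(1)=1, fib(2)=1, fib(3)=2, fib(4)=3, fib(5)=5, fib(6)=8, fib(7)=13, fib(8)=21, fib(9)=34, fib(10)=55, fib(11)=89, fib(12)=144, fib(13)=233
= 233


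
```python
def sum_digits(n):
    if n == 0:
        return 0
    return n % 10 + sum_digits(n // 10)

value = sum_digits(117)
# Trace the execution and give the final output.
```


sum_digits(117)
= 7 + sum_digits(11)
= 7 + 1 + sum_digits(1)
= 7 + 1 + 1 + sum_digits(0)
= 7 + 1 + 1 + 0
= 9


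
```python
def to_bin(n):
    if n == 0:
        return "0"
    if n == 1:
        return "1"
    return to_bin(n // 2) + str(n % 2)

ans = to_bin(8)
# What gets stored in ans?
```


to_bin(8)
= to_bin(4) + "0"
= to_bin(2) + "0" + "0"
= to_bin(1) + "0" + "0" + "0"
= "1" + "0" + "0" + "0"
= "1000"


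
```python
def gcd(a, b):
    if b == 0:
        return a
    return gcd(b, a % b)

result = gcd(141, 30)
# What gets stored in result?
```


gcd(141, 30)
= gcd(30, 141 % 30) = gcd(30, 21)
= gcd(21, 30 % 21) = gcd(21, 9)
= gcd(9, 21 % 9) = gcd(9, 3)
= gcd(3, 9 % 3) = gcd(3, 0)
b == 0, return a = 3


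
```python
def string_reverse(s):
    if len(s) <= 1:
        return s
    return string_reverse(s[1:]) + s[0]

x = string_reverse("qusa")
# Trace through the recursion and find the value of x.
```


string_reverse("qusa")
= string_reverse("usa") + "q"
= string_reverse("sa") + "u" + "q"
= string_reverse("a") + "s" + "u" + "q"
= "a" + "s" + "u" + "q"
= "asuq"


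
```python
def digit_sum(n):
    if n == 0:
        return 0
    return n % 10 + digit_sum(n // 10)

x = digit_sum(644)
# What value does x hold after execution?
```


digit_sum(644)
= 4 + digit_sum(64)
= 4 + 4 + digit_sum(6)
= 4 + 4 + 6 + digit_sum(0)
= 4 + 4 + 6 + 0
= 14


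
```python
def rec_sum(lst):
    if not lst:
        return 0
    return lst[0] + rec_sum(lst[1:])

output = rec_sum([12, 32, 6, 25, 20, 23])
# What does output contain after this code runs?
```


rec_sum([12, 32, 6, 25, 20, 23])
= 12 + rec_sum([32, 6, 25, 20, 23])
= 12 + 32 + rec_sum([6, 25, 20, 23])
= 12 + 32 + 6 + rec_sum([25, 20, 23])
= 12 + 32 + 6 + 25 + rec_sum([20, 23])
= 12 + 32 + 6 + 25 + 20 + rec_sum([23])
= 12 + 32 + 6 + 25 + 20 + 23 + rec_sum([])
= 12 + 32 + 6 + 25 + 20 + 23 + 0
= 118


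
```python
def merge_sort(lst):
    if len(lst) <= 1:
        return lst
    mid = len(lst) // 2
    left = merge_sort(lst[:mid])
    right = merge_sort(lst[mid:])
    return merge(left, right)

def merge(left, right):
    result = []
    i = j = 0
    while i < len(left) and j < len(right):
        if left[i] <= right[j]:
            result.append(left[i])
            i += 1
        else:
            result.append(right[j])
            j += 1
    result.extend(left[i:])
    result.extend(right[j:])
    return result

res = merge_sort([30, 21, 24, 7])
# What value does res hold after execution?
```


merge_sort([30, 21, 24, 7])
Split into [30, 21] and [24, 7]
Left sorted: [21, 30]
Right sorted: [7, 24]
Merge [21, 30] and [7, 24]
= [7, 21, 24, 30]


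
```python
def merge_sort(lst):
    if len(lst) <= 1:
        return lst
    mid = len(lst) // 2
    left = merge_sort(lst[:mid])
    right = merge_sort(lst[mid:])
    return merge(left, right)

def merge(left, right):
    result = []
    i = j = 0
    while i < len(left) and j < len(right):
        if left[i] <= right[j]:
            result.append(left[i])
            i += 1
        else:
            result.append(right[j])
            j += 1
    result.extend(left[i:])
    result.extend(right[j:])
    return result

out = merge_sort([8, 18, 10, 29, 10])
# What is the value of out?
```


merge_sort([8, 18, 10, 29, 10])
Split into [8, 18] and [10, 29, 10]
Left sorted: [8, 18]
Right sorted: [10, 10, 29]
Merge [8, 18] and [10, 10, 29]
= [8, 10, 10, 18, 29]


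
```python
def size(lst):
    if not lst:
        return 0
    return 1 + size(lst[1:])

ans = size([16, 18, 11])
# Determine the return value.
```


size([16, 18, 11])
= 1 + size([18, 11])
= 1 + 1 + size([11])
= 1 + 1 + 1 + size([])
= 1 + 1 + 1 + 0
= 3


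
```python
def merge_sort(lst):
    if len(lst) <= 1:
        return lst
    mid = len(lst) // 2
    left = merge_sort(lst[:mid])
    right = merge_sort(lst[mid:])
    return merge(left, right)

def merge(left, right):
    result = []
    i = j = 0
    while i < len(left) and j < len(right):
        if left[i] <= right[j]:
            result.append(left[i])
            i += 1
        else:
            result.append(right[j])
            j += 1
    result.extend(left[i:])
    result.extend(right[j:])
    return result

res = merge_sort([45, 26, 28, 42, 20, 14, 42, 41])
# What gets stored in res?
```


merge_sort([45, 26, 28, 42, 20, 14, 42, 41])
Split into [45, 26, 28, 42] and [20, 14, 42, 41]
Left sorted: [26, 28, 42, 45]
Right sorted: [14, 20, 41, 42]
Merge [26, 28, 42, 45] and [14, 20, 41, 42]
= [14, 20, 26, 28, 41, 42, 42, 45]


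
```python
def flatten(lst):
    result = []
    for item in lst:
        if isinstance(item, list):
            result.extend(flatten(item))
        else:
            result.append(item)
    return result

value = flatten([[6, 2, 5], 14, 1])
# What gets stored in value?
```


flatten([[6, 2, 5], 14, 1])
Processing each element:
  [6, 2, 5] is a list -> flatten recursively -> [6, 2, 5]
  14 is not a list -> append 14
  1 is not a list -> append 1
= [6, 2, 5, 14, 1]


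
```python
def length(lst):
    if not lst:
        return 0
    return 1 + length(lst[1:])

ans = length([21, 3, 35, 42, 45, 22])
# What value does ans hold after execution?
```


length([21, 3, 35, 42, 45, 22])
= 1 + length([3, 35, 42, 45, 22])
= 1 + 1 + length([35, 42, 45, 22])
= 1 + 1 + 1 + length([42, 45, 22])
= 1 + 1 + 1 + 1 + length([45, 22])
= 1 + 1 + 1 + 1 + 1 + length([22])
= 1 + 1 + 1 + 1 + 1 + 1 + length([])
= 1 + 1 + 1 + 1 + 1 + 1 + 0
= 6


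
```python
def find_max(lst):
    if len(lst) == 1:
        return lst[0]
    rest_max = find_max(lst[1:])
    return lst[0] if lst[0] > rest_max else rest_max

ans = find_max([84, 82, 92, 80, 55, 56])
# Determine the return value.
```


find_max([84, 82, 92, 80, 55, 56])
= compare 84 with find_max([82, 92, 80, 55, 56])
= compare 82 with find_max([92, 80, 55, 56])
= compare 92 with find_max([80, 55, 56])
= compare 80 with find_max([55, 56])
= compare 55 with find_max([56])
Base: find_max([56]) = 56
compare 55 with 56: max = 56
compare 80 with 56: max = 80
compare 92 with 80: max = 92
compare 82 with 92: max = 92
compare 84 with 92: max = 92
= 92


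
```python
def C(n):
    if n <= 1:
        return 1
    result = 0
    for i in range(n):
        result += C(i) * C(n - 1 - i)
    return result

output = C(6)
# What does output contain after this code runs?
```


C(6)
= sum of C(i) * C(6-1-i) for i in 0..5
First compute sub-values bottom-up:
  C(0) = 1, C(1) = 1
  C(2) = 1*1 + 1*1 = 2
  C(3) = 1*2 + 1*1 + 2*1 = 5
  C(4) = 1*5 + 1*2 + 2*1 + 5*1 = 14
  C(5) = 1*14 + 1*5 + 2*2 + 5*1 + 14*1 = 42
Now C(6):
  C(0)*C(5) = 1*42 = 42
  C(1)*C(4) = 1*14 = 14
  C(2)*C(3) = 2*5 = 10
  C(3)*C(2) = 5*2 = 10
  C(4)*C(1) = 14*1 = 14
  C(5)*C(0) = 42*1 = 42
= 42 + 14 + 10 + 10 + 14 + 42
= 132


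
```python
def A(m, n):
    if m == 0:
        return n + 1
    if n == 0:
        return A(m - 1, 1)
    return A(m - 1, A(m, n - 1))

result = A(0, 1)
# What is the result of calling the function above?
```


A(0, 1)
m == 0: return 1 + 1 = 2
= 2


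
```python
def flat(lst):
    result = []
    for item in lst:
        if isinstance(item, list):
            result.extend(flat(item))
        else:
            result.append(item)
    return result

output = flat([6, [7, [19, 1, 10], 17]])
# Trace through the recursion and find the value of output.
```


flat([6, [7, [19, 1, 10], 17]])
Processing each element:
  6 is not a list -> append 6
  [7, [19, 1, 10], 17] is a list -> flat recursively -> [7, 19, 1, 10, 17]
= [6, 7, 19, 1, 10, 17]


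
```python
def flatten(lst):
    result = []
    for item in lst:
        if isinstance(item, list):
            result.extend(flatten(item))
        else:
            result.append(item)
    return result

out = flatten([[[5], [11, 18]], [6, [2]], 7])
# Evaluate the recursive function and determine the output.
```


flatten([[[5], [11, 18]], [6, [2]], 7])
Processing each element:
  [[5], [11, 18]] is a list -> flatten recursively -> [5, 11, 18]
  [6, [2]] is a list -> flatten recursively -> [6, 2]
  7 is not a list -> append 7
= [5, 11, 18, 6, 2, 7]


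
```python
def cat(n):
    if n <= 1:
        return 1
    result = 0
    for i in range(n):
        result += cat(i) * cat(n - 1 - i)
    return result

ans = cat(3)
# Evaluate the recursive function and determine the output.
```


cat(3)
= sum of cat(i) * cat(3-1-i) for i in 0..2
First compute sub-values bottom-up:
  cat(0) = 1, cat(1) = 1
  cat(2) = 1*1 + 1*1 = 2
Now cat(3):
  cat(0)*cat(2) = 1*2 = 2
  cat(1)*cat(1) = 1*1 = 1
  cat(2)*cat(0) = 2*1 = 2
= 2 + 1 + 2
= 5


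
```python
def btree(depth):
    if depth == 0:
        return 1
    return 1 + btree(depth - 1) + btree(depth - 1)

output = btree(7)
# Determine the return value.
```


btree(7)
= 1 + btree(6) + btree(6)
= 1 + 2 * btree(6)
btree(k) = 2^(k+1) - 1
btree(0) = 1
btree(1) = 3
btree(2) = 7
btree(3) = 15
btree(4) = 31
btree(7) = 2^8 - 1 = 255


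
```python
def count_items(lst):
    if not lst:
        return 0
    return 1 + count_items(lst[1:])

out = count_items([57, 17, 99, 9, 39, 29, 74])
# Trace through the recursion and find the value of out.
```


count_items([57, 17, 99, 9, 39, 29, 74])
= 1 + count_items([17, 99, 9, 39, 29, 74])
= 1 + 1 + count_items([99, 9, 39, 29, 74])
= 1 + 1 + 1 + count_items([9, 39, 29, 74])
= 1 + 1 + 1 + 1 + count_items([39, 29, 74])
= 1 + 1 + 1 + 1 + 1 + count_items([29, 74])
= 1 + 1 + 1 + 1 + 1 + 1 + count_items([74])
= 1 + 1 + 1 + 1 + 1 + 1 + 1 + count_items([])
= 1 + 1 + 1 + 1 + 1 + 1 + 1 + 0
= 7


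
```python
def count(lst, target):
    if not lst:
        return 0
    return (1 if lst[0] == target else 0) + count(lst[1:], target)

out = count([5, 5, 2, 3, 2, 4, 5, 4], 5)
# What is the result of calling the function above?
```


count([5, 5, 2, 3, 2, 4, 5, 4], 5)
lst[0]=5 == 5: 1 + count([5, 2, 3, 2, 4, 5, 4], 5)
lst[0]=5 == 5: 1 + count([2, 3, 2, 4, 5, 4], 5)
lst[0]=2 != 5: 0 + count([3, 2, 4, 5, 4], 5)
lst[0]=3 != 5: 0 + count([2, 4, 5, 4], 5)
lst[0]=2 != 5: 0 + count([4, 5, 4], 5)
lst[0]=4 != 5: 0 + count([5, 4], 5)
lst[0]=5 == 5: 1 + count([4], 5)
lst[0]=4 != 5: 0 + count([], 5)
= 3


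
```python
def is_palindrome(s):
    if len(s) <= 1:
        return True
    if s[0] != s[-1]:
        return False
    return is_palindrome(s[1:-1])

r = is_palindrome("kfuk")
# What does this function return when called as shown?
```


is_palindrome("kfuk")
"kfuk": s[0]='k' == s[-1]='k' -> is_palindrome("fu")
"fu": s[0]='f' != s[-1]='u' -> False
= False


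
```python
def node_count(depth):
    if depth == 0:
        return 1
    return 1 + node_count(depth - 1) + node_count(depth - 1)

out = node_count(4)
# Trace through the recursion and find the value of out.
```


node_count(4)
= 1 + node_count(3) + node_count(3)
= 1 + 2 * node_count(3)
node_count(k) = 2^(k+1) - 1
node_count(0) = 1
node_count(1) = 3
node_count(2) = 7
node_count(3) = 15
node_count(4) = 31
node_count(4) = 2^5 - 1 = 31


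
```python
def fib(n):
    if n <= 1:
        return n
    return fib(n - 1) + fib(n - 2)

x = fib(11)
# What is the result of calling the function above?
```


fib(11)
= fib(10) + fib(9)
= (fib(9) + fib(8)) + fib(9)
Computing bottom-up: fib(0)=0, fib(1)=1, fib(2)=1, fib(3)=2, fib(4)=3, fib(5)=5, fib(6)=8, fib(7)=13, fib(8)=21, fib(9)=34, fib(10)=55, fib(11)=89
= 89


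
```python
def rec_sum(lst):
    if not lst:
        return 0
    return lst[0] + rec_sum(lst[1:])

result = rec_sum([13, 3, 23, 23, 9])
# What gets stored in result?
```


rec_sum([13, 3, 23, 23, 9])
= 13 + rec_sum([3, 23, 23, 9])
= 13 + 3 + rec_sum([23, 23, 9])
= 13 + 3 + 23 + rec_sum([23, 9])
= 13 + 3 + 23 + 23 + rec_sum([9])
= 13 + 3 + 23 + 23 + 9 + rec_sum([])
= 13 + 3 + 23 + 23 + 9 + 0
= 71


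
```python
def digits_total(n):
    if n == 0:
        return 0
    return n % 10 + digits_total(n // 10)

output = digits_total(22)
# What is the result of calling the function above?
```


digits_total(22)
= 2 + digits_total(2)
= 2 + 2 + digits_total(0)
= 2 + 2 + 0
= 4


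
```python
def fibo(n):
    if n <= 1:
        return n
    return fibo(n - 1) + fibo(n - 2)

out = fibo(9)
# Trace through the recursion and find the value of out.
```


fibo(9)
= fibo(8) + fibo(7)
= (fibo(7) + fibo(6)) + fibo(7)
Computing bottom-up: fibo(0)=0, fibo(1)=1, fibo(2)=1, fibo(3)=2, fibo(4)=3, fibo(5)=5, fibo(6)=8, fibo(7)=13, fibo(8)=21, fibo(9)=34
= 34


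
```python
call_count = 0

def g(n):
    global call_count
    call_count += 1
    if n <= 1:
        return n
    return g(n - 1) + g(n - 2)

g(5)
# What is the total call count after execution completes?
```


g(5) calls g(4) and g(3); each non-base call branches into two more.
Let C(k) = total number of calls made by g(k), including the call to g(k) itself.
Base cases: C(0) = 1, C(1) = 1
Recurrence: C(k) = 1 + C(k-1) + C(k-2)
  C(2) = 1 + C(1) + C(0) = 1 + 1 + 1 = 3
  C(3) = 1 + C(2) + C(1) = 1 + 3 + 1 = 5
  C(4) = 1 + C(3) + C(2) = 1 + 5 + 3 = 9
  C(5) = 1 + C(4) + C(3) = 1 + 9 + 5 = 15
Total calls = C(5) = 15


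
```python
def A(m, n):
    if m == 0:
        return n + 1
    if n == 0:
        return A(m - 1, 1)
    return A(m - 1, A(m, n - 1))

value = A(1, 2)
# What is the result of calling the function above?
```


A(1, 2)
= A(0, A(1, 1))
First compute A(1, 1) = 3
= A(0, 3)
= 4


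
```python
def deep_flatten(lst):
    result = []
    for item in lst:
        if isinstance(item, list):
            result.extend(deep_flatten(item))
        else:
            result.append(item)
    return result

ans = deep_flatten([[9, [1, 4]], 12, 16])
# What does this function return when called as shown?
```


deep_flatten([[9, [1, 4]], 12, 16])
Processing each element:
  [9, [1, 4]] is a list -> deep_flatten recursively -> [9, 1, 4]
  12 is not a list -> append 12
  16 is not a list -> append 16
= [9, 1, 4, 12, 16]


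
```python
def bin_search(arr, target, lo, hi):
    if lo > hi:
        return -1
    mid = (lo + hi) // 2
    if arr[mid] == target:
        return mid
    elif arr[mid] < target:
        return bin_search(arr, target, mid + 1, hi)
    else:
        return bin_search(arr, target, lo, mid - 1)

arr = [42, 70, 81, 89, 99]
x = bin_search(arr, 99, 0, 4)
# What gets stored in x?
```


bin_search(arr, 99, 0, 4)
lo=0, hi=4, mid=2, arr[mid]=81
81 < 99, search right half
lo=3, hi=4, mid=3, arr[mid]=89
89 < 99, search right half
lo=4, hi=4, mid=4, arr[mid]=99
arr[4] == 99, found at index 4
= 4


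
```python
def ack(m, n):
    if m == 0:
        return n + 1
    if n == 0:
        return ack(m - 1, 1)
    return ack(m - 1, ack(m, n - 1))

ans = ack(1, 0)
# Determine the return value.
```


ack(1, 0)
n == 0: return ack(0, 1)
= ack(0, 1) = 2
= 2


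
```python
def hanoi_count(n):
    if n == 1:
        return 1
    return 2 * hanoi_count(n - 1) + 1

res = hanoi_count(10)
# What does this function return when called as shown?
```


hanoi_count(10)
= 2 * hanoi_count(9) + 1
= 2 * (2 * hanoi_count(8) + 1) + 1
= 2 * (2 * (2 * hanoi_count(7) + 1) + 1) + 1
= 2 * (2 * (2 * (2 * hanoi_count(6) + 1) + 1) + 1) + 1
= 2 * (2 * (2 * (2 * (2 * hanoi_count(5) + 1) + 1) + 1) + 1) + 1
= 2 * (2 * (2 * (2 * (2 * (2 * hanoi_count(4) + 1) + 1) + 1) + 1) + 1) + 1
= 2 * (2 * (2 * (2 * (2 * (2 * (2 * hanoi_count(3) + 1) + 1) + 1) + 1) + 1) + 1) + 1
= 2 * (2 * (2 * (2 * (2 * (2 * (2 * (2 * hanoi_count(2) + 1) + 1) + 1) + 1) + 1) + 1) + 1) + 1
= 2 * (2 * (2 * (2 * (2 * (2 * (2 * (2 * (2 * hanoi_count(1) + 1) + 1) + 1) + 1) + 1) + 1) + 1) + 1) + 1
Now compute bottom-up:
hanoi_count(1) = 1
hanoi_count(2) = 2 * 1 + 1 = 3
hanoi_count(3) = 2 * 3 + 1 = 7
hanoi_count(4) = 2 * 7 + 1 = 15
hanoi_count(5) = 2 * 15 + 1 = 31
hanoi_count(6) = 2 * 31 + 1 = 63
hanoi_count(7) = 2 * 63 + 1 = 127
hanoi_count(8) = 2 * 127 + 1 = 255
hanoi_count(9) = 2 * 255 + 1 = 511
hanoi_count(10) = 2 * 511 + 1 = 1023
= 1023


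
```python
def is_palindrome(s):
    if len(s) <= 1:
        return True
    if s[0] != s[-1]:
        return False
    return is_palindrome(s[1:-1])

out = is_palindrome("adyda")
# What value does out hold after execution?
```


is_palindrome("adyda")
"adyda": s[0]='a' == s[-1]='a' -> is_palindrome("dyd")
"dyd": s[0]='d' == s[-1]='d' -> is_palindrome("y")
"y": len <= 1 -> True
= True


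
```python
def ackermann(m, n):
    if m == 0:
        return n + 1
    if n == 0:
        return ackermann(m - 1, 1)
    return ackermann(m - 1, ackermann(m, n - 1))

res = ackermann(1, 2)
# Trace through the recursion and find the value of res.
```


ackermann(1, 2)
= ackermann(0, ackermann(1, 1))
First compute ackermann(1, 1) = 3
= ackermann(0, 3)
= 4


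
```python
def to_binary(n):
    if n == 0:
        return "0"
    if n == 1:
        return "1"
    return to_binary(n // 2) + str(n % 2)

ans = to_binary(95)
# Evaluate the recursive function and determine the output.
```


to_binary(95)
= to_binary(47) + "1"
= to_binary(23) + "1" + "1"
= to_binary(11) + "1" + "1" + "1"
= to_binary(5) + "1" + "1" + "1" + "1"
= to_binary(2) + "1" + "1" + "1" + "1" + "1"
= to_binary(1) + "0" + "1" + "1" + "1" + "1" + "1"
= "1" + "0" + "1" + "1" + "1" + "1" + "1"
= "1011111"


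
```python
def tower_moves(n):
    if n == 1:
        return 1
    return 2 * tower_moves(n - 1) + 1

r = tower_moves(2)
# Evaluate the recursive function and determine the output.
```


tower_moves(2)
= 2 * tower_moves(1) + 1
Now compute bottom-up:
tower_moves(1) = 1
tower_moves(2) = 2 * 1 + 1 = 3
= 3


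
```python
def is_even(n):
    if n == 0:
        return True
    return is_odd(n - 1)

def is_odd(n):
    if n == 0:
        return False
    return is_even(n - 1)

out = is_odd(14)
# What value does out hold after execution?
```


is_odd(14)
= is_even(13)
= is_odd(12)
= is_even(11)
= is_odd(10)
= is_even(9)
= is_odd(8)
= is_even(7)
= is_odd(6)
= is_even(5)
= is_odd(4)
= is_even(3)
= is_odd(2)
= is_even(1)
= is_odd(0)
n == 0: return False
= False


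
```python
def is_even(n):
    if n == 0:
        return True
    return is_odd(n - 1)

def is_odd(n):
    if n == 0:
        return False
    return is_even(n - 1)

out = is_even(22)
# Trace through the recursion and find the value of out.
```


is_even(22)
= is_odd(21)
= is_even(20)
= is_odd(19)
= is_even(18)
= is_odd(17)
= is_even(16)
= is_odd(15)
= is_even(14)
= is_odd(13)
= is_even(12)
= is_odd(11)
= is_even(10)
= is_odd(9)
= is_even(8)
= is_odd(7)
= is_even(6)
= is_odd(5)
= is_even(4)
= is_odd(3)
= is_even(2)
= is_odd(1)
= is_even(0)
n == 0: return True
= True


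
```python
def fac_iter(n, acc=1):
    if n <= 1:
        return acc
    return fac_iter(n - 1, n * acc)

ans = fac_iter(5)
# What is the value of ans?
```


fac_iter(5, 1)
= fac_iter(4, 5 * 1) = fac_iter(4, 5)
= fac_iter(3, 4 * 5) = fac_iter(3, 20)
= fac_iter(2, 3 * 20) = fac_iter(2, 60)
= fac_iter(1, 2 * 60) = fac_iter(1, 120)
n <= 1, return acc = 120


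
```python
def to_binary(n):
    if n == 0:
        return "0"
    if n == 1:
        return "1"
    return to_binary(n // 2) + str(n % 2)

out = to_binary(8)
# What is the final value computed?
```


to_binary(8)
= to_binary(4) + "0"
= to_binary(2) + "0" + "0"
= to_binary(1) + "0" + "0" + "0"
= "1" + "0" + "0" + "0"
= "1000"


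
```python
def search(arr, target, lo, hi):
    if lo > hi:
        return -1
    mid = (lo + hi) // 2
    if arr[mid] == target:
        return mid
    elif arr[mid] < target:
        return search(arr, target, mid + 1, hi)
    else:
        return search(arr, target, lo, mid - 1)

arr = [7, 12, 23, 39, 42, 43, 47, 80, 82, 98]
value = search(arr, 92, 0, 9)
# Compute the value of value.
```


search(arr, 92, 0, 9)
lo=0, hi=9, mid=4, arr[mid]=42
42 < 92, search right half
lo=5, hi=9, mid=7, arr[mid]=80
80 < 92, search right half
lo=8, hi=9, mid=8, arr[mid]=82
82 < 92, search right half
lo=9, hi=9, mid=9, arr[mid]=98
98 > 92, search left half
lo > hi, target not found, return -1
= -1


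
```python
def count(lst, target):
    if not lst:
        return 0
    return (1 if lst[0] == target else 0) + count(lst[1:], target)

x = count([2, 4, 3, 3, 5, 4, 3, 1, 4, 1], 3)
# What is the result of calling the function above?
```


count([2, 4, 3, 3, 5, 4, 3, 1, 4, 1], 3)
lst[0]=2 != 3: 0 + count([4, 3, 3, 5, 4, 3, 1, 4, 1], 3)
lst[0]=4 != 3: 0 + count([3, 3, 5, 4, 3, 1, 4, 1], 3)
lst[0]=3 == 3: 1 + count([3, 5, 4, 3, 1, 4, 1], 3)
lst[0]=3 == 3: 1 + count([5, 4, 3, 1, 4, 1], 3)
lst[0]=5 != 3: 0 + count([4, 3, 1, 4, 1], 3)
lst[0]=4 != 3: 0 + count([3, 1, 4, 1], 3)
lst[0]=3 == 3: 1 + count([1, 4, 1], 3)
lst[0]=1 != 3: 0 + count([4, 1], 3)
lst[0]=4 != 3: 0 + count([1], 3)
lst[0]=1 != 3: 0 + count([], 3)
= 3
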